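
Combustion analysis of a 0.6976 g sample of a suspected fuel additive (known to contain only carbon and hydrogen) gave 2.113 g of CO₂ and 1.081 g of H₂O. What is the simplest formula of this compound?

C2H5

mol C = 2.113 g CO₂ ÷ 44.009 g/mol = 0.048013 mol
mol H = 2 × 1.081 g H₂O ÷ 18.015 g/mol = 0.12001 mol
Divide by the smallest (0.048013 mol): C 1.000, H 2.500
Multiplying each by 2 gives whole numbers: C 2.00, H 5.00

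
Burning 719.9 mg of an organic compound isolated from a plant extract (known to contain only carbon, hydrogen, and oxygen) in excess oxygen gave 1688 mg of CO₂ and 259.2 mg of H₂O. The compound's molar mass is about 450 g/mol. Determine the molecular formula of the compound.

C24H18O9

mol C = 1.688 g CO₂ ÷ 44.009 g/mol = 0.038356 mol
mol H = 2 × 0.2592 g H₂O ÷ 18.015 g/mol = 0.028776 mol
mass O = 0.7199 − (0.46069 + 0.029006) = 0.23020 g → mol O = 0.23020 ÷ 15.999 = 0.014389 mol
Divide by the smallest (0.014389 mol): C 2.666, H 2.000, O 1.000
Multiplying each by 3 gives whole numbers: C 8.00, H 6.00, O 3.00
Empirical formula: C8H6O3
Empirical-formula mass = 150.13 g/mol; 450 ÷ 150.13 ≈ 3, so the molecular formula is C24H18O9.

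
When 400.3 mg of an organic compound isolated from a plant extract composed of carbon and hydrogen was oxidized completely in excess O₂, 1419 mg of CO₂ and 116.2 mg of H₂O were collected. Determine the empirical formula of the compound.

mol C = 1.419 g CO₂ ÷ 44.009 g/mol = 0.032243 mol
mol H = 2 × 0.1162 g H₂O ÷ 18.015 g/mol = 0.012900 mol
Divide by the smallest (0.012900 mol): C 2.499, H 1.000
Multiplying each by 2 gives whole numbers: C 5.00, H 2.00

C5H2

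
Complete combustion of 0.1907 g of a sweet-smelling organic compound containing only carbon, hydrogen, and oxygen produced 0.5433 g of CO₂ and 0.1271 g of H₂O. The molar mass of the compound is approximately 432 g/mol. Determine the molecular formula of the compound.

mol C = 0.5433 g CO₂ ÷ 44.009 g/mol = 0.012345 mol
mol H = 2 × 0.1271 g H₂O ÷ 18.015 g/mol = 0.014110 mol
mass O = 0.1907 − (0.14828 + 0.014223) = 0.028198 g → mol O = 0.028198 ÷ 15.999 = 0.0017625 mol
Divide by the smallest (0.0017625 mol): C 7.004, H 8.006, O 1.000
Empirical formula: C7H8O
Empirical-formula mass = 108.14 g/mol; 432 ÷ 108.14 ≈ 4, so the molecular formula is C28H32O4.

C28H32O4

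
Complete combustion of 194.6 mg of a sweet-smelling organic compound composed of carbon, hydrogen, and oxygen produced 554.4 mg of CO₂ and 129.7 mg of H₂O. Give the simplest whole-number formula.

C7H8O

mol C = 0.5544 g CO₂ ÷ 44.009 g/mol = 0.012597 mol
mol H = 2 × 0.1297 g H₂O ÷ 18.015 g/mol = 0.014399 mol
mass O = 0.1946 − (0.15131 + 0.014514) = 0.028778 g → mol O = 0.028778 ÷ 15.999 = 0.0017987 mol
Divide by the smallest (0.0017987 mol): C 7.003, H 8.005, O 1.000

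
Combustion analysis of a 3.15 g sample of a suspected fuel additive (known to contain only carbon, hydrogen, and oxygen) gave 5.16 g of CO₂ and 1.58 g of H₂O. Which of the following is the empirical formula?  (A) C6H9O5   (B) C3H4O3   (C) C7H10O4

mol C = 5.16 g CO₂ ÷ 44.009 g/mol = 0.1172 mol
mol H = 2 × 1.58 g H₂O ÷ 18.015 g/mol = 0.1754 mol
mass O = 3.15 − (1.408 + 0.1768) = 1.565 g → mol O = 1.565 ÷ 15.999 = 0.09781 mol
Divide by the smallest (0.09781 mol): C 1.199, H 1.793, O 1.000
Multiplying each by 5 gives whole numbers: C 5.99, H 8.97, O 5.00

(A) C6H9O5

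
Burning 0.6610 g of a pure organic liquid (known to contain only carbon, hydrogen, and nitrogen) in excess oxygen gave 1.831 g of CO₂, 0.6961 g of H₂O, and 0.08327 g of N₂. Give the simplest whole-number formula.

C7H13N

mol C = 1.831 g CO₂ ÷ 44.009 g/mol = 0.041605 mol
mol H = 2 × 0.6961 g H₂O ÷ 18.015 g/mol = 0.077280 mol
mol N = 2 × 0.08327 g N₂ ÷ 28.014 g/mol = 0.0059449 mol
Divide by the smallest (0.0059449 mol): C 6.998, H 12.999, N 1.000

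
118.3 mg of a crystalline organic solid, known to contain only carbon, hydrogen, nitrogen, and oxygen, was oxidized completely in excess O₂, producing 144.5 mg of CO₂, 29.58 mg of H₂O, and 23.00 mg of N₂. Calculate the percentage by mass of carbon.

33.34%

mol C = 0.1445 g CO₂ ÷ 44.009 g/mol = 0.0032834 mol
mol H = 2 × 0.02958 g H₂O ÷ 18.015 g/mol = 0.0032839 mol
mol N = 2 × 0.02300 g N₂ ÷ 28.014 g/mol = 0.0016420 mol
mass O = 0.1183 − (0.039437 + 0.0033102 + 0.023000) = 0.052553 g → mol O = 0.052553 ÷ 15.999 = 0.0032847 mol
mass % C = 0.039437 g ÷ 0.1183 g × 100%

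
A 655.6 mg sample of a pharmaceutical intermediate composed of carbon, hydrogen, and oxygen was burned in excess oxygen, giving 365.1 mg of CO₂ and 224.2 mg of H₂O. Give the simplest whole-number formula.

CH3O4

mol C = 0.3651 g CO₂ ÷ 44.009 g/mol = 0.0082960 mol
mol H = 2 × 0.2242 g H₂O ÷ 18.015 g/mol = 0.024890 mol
mass O = 0.6556 − (0.099644 + 0.025089) = 0.53087 g → mol O = 0.53087 ÷ 15.999 = 0.033181 mol
Divide by the smallest (0.0082960 mol): C 1.000, H 3.000, O 4.000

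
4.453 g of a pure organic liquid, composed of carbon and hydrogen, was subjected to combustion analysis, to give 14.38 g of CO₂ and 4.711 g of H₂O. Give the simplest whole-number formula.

C5H8

mol C = 14.38 g CO₂ ÷ 44.009 g/mol = 0.32675 mol
mol H = 2 × 4.711 g H₂O ÷ 18.015 g/mol = 0.52301 mol
Divide by the smallest (0.32675 mol): C 1.000, H 1.601
Multiplying each by 5 gives whole numbers: C 5.00, H 8.00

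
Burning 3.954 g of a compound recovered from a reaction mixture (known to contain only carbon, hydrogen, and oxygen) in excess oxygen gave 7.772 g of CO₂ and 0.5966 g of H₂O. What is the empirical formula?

C8H3O5

mol C = 7.772 g CO₂ ÷ 44.009 g/mol = 0.17660 mol
mol H = 2 × 0.5966 g H₂O ÷ 18.015 g/mol = 0.066234 mol
mass O = 3.954 − (2.1211 + 0.066764) = 1.7661 g → mol O = 1.7661 ÷ 15.999 = 0.11039 mol
Divide by the smallest (0.066234 mol): C 2.666, H 1.000, O 1.667
Multiplying each by 3 gives whole numbers: C 8.00, H 3.00, O 5.00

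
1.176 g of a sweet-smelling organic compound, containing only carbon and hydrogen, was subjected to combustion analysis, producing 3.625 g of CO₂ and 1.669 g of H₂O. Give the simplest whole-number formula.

C4H9

mol C = 3.625 g CO₂ ÷ 44.009 g/mol = 0.082370 mol
mol H = 2 × 1.669 g H₂O ÷ 18.015 g/mol = 0.18529 mol
Divide by the smallest (0.082370 mol): C 1.000, H 2.249
Multiplying each by 4 gives whole numbers: C 4.00, H 9.00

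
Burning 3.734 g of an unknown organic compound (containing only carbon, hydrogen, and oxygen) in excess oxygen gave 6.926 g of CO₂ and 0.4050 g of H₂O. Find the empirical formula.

mol C = 6.926 g CO₂ ÷ 44.009 g/mol = 0.15738 mol
mol H = 2 × 0.4050 g H₂O ÷ 18.015 g/mol = 0.044963 mol
mass O = 3.734 − (1.8903 + 0.045322) = 1.7984 g → mol O = 1.7984 ÷ 15.999 = 0.11241 mol
Divide by the smallest (0.044963 mol): C 3.500, H 1.000, O 2.500
Multiplying each by 2 gives whole numbers: C 7.00, H 2.00, O 5.00

C7H2O5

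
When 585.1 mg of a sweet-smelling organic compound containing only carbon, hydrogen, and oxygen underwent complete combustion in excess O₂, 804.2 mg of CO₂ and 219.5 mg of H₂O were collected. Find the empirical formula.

mol C = 0.8042 g CO₂ ÷ 44.009 g/mol = 0.018274 mol
mol H = 2 × 0.2195 g H₂O ÷ 18.015 g/mol = 0.024369 mol
mass O = 0.5851 − (0.21948 + 0.024564) = 0.34105 g → mol O = 0.34105 ÷ 15.999 = 0.021317 mol
Divide by the smallest (0.018274 mol): C 1.000, H 1.334, O 1.167
Multiplying each by 6 gives whole numbers: C 6.00, H 8.00, O 7.00

C6H8O7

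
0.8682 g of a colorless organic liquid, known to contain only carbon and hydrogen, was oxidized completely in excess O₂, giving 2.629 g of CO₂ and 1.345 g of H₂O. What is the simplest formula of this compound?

C2H5

mol C = 2.629 g CO₂ ÷ 44.009 g/mol = 0.059738 mol
mol H = 2 × 1.345 g H₂O ÷ 18.015 g/mol = 0.14932 mol
Divide by the smallest (0.059738 mol): C 1.000, H 2.500
Multiplying each by 2 gives whole numbers: C 2.00, H 5.00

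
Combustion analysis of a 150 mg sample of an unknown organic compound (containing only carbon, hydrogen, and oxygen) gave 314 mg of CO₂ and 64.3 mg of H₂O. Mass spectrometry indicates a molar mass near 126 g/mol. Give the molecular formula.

mol C = 0.314 g CO₂ ÷ 44.009 g/mol = 0.007135 mol
mol H = 2 × 0.0643 g H₂O ÷ 18.015 g/mol = 0.007138 mol
mass O = 0.150 − (0.08570 + 0.007196) = 0.05711 g → mol O = 0.05711 ÷ 15.999 = 0.003569 mol
Divide by the smallest (0.003569 mol): C 1.999, H 2.000, O 1.000
Empirical formula: C2H2O
Empirical-formula mass = 42.04 g/mol; 126 ÷ 42.04 ≈ 3, so the molecular formula is C6H6O3.

C6H6O3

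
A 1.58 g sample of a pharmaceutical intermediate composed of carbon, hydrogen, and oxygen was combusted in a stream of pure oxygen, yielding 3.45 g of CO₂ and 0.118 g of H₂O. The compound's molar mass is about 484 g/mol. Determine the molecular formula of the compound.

mol C = 3.45 g CO₂ ÷ 44.009 g/mol = 0.07839 mol
mol H = 2 × 0.118 g H₂O ÷ 18.015 g/mol = 0.01310 mol
mass O = 1.58 − (0.9416 + 0.01320) = 0.6252 g → mol O = 0.6252 ÷ 15.999 = 0.03908 mol
Divide by the smallest (0.01310 mol): C 5.984, H 1.000, O 2.983
Empirical formula: C6HO3
Empirical-formula mass = 121.07 g/mol; 484 ÷ 121.07 ≈ 4, so the molecular formula is C24H4O12.

C24H4O12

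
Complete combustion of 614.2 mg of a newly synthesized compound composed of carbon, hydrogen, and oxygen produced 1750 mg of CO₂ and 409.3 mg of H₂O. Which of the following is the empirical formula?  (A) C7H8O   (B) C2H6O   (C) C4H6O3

(A) C7H8O

mol C = 1.750 g CO₂ ÷ 44.009 g/mol = 0.039765 mol
mol H = 2 × 0.4093 g H₂O ÷ 18.015 g/mol = 0.045440 mol
mass O = 0.6142 − (0.47761 + 0.045803) = 0.090784 g → mol O = 0.090784 ÷ 15.999 = 0.0056744 mol
Divide by the smallest (0.0056744 mol): C 7.008, H 8.008, O 1.000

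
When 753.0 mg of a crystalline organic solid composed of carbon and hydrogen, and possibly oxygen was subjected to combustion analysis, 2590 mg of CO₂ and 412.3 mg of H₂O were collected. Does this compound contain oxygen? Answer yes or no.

no

mol C = 2.590 g CO₂ ÷ 44.009 g/mol = 0.058852 mol
mol H = 2 × 0.4123 g H₂O ÷ 18.015 g/mol = 0.045773 mol
C and H together account for 0.75301 g — essentially the entire 0.7530 g sample — so the compound contains no oxygen.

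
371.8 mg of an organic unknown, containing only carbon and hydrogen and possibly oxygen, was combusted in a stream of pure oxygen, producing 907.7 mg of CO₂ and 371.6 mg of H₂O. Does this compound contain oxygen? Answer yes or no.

yes

mol C = 0.9077 g CO₂ ÷ 44.009 g/mol = 0.020625 mol
mol H = 2 × 0.3716 g H₂O ÷ 18.015 g/mol = 0.041255 mol
C and H account for only 0.28932 g of the 0.3718 g sample; the remaining 0.082485 g must be oxygen.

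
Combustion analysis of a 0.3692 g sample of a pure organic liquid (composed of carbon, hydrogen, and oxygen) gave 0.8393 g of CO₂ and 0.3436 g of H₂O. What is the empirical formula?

C3H6O

mol C = 0.8393 g CO₂ ÷ 44.009 g/mol = 0.019071 mol
mol H = 2 × 0.3436 g H₂O ÷ 18.015 g/mol = 0.038146 mol
mass O = 0.3692 − (0.22906 + 0.038451) = 0.10169 g → mol O = 0.10169 ÷ 15.999 = 0.0063558 mol
Divide by the smallest (0.0063558 mol): C 3.001, H 6.002, O 1.000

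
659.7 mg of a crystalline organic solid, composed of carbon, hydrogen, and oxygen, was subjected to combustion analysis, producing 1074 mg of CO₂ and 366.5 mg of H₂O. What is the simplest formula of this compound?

mol C = 1.074 g CO₂ ÷ 44.009 g/mol = 0.024404 mol
mol H = 2 × 0.3665 g H₂O ÷ 18.015 g/mol = 0.040688 mol
mass O = 0.6597 − (0.29312 + 0.041014) = 0.32557 g → mol O = 0.32557 ÷ 15.999 = 0.020349 mol
Divide by the smallest (0.020349 mol): C 1.199, H 1.999, O 1.000
Multiplying each by 5 gives whole numbers: C 6.00, H 10.00, O 5.00

C6H10O5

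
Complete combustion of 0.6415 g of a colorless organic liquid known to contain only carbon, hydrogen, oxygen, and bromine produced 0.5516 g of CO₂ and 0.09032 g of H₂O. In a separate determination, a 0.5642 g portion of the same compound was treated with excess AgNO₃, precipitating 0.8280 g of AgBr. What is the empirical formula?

C5H4Br2O2

mol C = 0.5516 g CO₂ ÷ 44.009 g/mol = 0.012534 mol
mol H = 2 × 0.09032 g H₂O ÷ 18.015 g/mol = 0.010027 mol
From the AgBr data: mol Br per gram of compound = (0.8280 ÷ 187.772) ÷ 0.5642 = 0.0078157 mol/g, so in the 0.6415 g combustion sample mol Br = 0.0050138 mol
mass O = 0.6415 − (0.15054 + 0.010107 + 0.40062) = 0.080230 g → mol O = 0.080230 ÷ 15.999 = 0.0050147 mol
Divide by the smallest (0.0050138 mol): C 2.500, H 2.000, Br 1.000, O 1.000
Multiplying each by 2 gives whole numbers: C 5.00, H 4.00, Br 2.00, O 2.00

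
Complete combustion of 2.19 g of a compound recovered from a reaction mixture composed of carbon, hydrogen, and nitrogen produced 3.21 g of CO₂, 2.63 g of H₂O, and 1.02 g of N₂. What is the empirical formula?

CH4N

mol C = 3.21 g CO₂ ÷ 44.009 g/mol = 0.07294 mol
mol H = 2 × 2.63 g H₂O ÷ 18.015 g/mol = 0.2920 mol
mol N = 2 × 1.02 g N₂ ÷ 28.014 g/mol = 0.07282 mol
Divide by the smallest (0.07282 mol): C 1.002, H 4.010, N 1.000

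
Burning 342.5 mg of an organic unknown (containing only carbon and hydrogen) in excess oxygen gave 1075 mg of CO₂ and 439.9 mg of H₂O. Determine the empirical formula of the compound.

CH2

mol C = 1.075 g CO₂ ÷ 44.009 g/mol = 0.024427 mol
mol H = 2 × 0.4399 g H₂O ÷ 18.015 g/mol = 0.048837 mol
Divide by the smallest (0.024427 mol): C 1.000, H 1.999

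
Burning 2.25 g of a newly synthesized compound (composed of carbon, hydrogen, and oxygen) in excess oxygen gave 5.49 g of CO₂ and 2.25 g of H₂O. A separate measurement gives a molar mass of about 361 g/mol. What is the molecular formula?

mol C = 5.49 g CO₂ ÷ 44.009 g/mol = 0.1247 mol
mol H = 2 × 2.25 g H₂O ÷ 18.015 g/mol = 0.2498 mol
mass O = 2.25 − (1.498 + 0.2518) = 0.4999 g → mol O = 0.4999 ÷ 15.999 = 0.03124 mol
Divide by the smallest (0.03124 mol): C 3.993, H 7.995, O 1.000
Empirical formula: C4H8O
Empirical-formula mass = 72.11 g/mol; 361 ÷ 72.11 ≈ 5, so the molecular formula is C20H40O5.

C20H40O5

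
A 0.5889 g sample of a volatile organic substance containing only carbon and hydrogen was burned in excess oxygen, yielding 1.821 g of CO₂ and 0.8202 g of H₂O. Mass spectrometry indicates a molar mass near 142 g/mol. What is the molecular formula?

mol C = 1.821 g CO₂ ÷ 44.009 g/mol = 0.041378 mol
mol H = 2 × 0.8202 g H₂O ÷ 18.015 g/mol = 0.091057 mol
Divide by the smallest (0.041378 mol): C 1.000, H 2.201
Multiplying each by 5 gives whole numbers: C 5.00, H 11.00
Empirical formula: C5H11
Empirical-formula mass = 71.14 g/mol; 142 ÷ 71.14 ≈ 2, so the molecular formula is C10H22.

C10H22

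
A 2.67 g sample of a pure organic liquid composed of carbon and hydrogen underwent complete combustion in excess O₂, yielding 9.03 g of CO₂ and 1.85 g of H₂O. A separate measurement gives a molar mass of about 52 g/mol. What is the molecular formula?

C4H4

mol C = 9.03 g CO₂ ÷ 44.009 g/mol = 0.2052 mol
mol H = 2 × 1.85 g H₂O ÷ 18.015 g/mol = 0.2054 mol
Divide by the smallest (0.2052 mol): C 1.000, H 1.001
Empirical formula: CH
Empirical-formula mass = 13.02 g/mol; 52 ÷ 13.02 ≈ 4, so the molecular formula is C4H4.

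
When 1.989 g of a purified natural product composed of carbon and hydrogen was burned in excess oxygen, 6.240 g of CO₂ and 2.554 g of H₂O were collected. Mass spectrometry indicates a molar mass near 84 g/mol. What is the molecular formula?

C6H12

mol C = 6.240 g CO₂ ÷ 44.009 g/mol = 0.14179 mol
mol H = 2 × 2.554 g H₂O ÷ 18.015 g/mol = 0.28354 mol
Divide by the smallest (0.14179 mol): C 1.000, H 2.000
Empirical formula: CH2
Empirical-formula mass = 14.03 g/mol; 84 ÷ 14.03 ≈ 6, so the molecular formula is C6H12.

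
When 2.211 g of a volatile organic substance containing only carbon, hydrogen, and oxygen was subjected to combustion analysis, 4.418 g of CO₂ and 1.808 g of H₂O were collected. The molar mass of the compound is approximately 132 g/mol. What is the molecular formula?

mol C = 4.418 g CO₂ ÷ 44.009 g/mol = 0.10039 mol
mol H = 2 × 1.808 g H₂O ÷ 18.015 g/mol = 0.20072 mol
mass O = 2.211 − (1.2058 + 0.20233) = 0.80291 g → mol O = 0.80291 ÷ 15.999 = 0.050185 mol
Divide by the smallest (0.050185 mol): C 2.000, H 4.000, O 1.000
Empirical formula: C2H4O
Empirical-formula mass = 44.05 g/mol; 132 ÷ 44.05 ≈ 3, so the molecular formula is C6H12O3.

C6H12O3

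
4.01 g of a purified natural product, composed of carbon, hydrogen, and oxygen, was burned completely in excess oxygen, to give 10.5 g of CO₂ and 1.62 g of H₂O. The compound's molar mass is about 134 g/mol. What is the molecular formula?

C8H6O2

mol C = 10.5 g CO₂ ÷ 44.009 g/mol = 0.2386 mol
mol H = 2 × 1.62 g H₂O ÷ 18.015 g/mol = 0.1799 mol
mass O = 4.01 − (2.866 + 0.1813) = 0.9630 g → mol O = 0.9630 ÷ 15.999 = 0.06019 mol
Divide by the smallest (0.06019 mol): C 3.964, H 2.988, O 1.000
Empirical formula: C4H3O
Empirical-formula mass = 67.07 g/mol; 134 ÷ 67.07 ≈ 2, so the molecular formula is C8H6O2.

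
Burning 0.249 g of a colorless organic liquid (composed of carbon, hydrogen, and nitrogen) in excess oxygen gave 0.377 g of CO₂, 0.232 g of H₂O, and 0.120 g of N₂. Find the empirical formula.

CH3N

mol C = 0.377 g CO₂ ÷ 44.009 g/mol = 0.008566 mol
mol H = 2 × 0.232 g H₂O ÷ 18.015 g/mol = 0.02576 mol
mol N = 2 × 0.120 g N₂ ÷ 28.014 g/mol = 0.008567 mol
Divide by the smallest (0.008566 mol): C 1.000, H 3.007, N 1.000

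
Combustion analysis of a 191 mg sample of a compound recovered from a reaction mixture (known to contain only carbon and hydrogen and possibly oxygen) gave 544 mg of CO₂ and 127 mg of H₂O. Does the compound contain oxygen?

mol C = 0.544 g CO₂ ÷ 44.009 g/mol = 0.01236 mol
mol H = 2 × 0.127 g H₂O ÷ 18.015 g/mol = 0.01410 mol
C and H account for only 0.1627 g of the 0.191 g sample; the remaining 0.02832 g must be oxygen.

yes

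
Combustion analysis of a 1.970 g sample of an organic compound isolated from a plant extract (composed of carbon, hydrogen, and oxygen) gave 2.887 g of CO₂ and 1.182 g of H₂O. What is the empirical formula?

CH2O

mol C = 2.887 g CO₂ ÷ 44.009 g/mol = 0.065600 mol
mol H = 2 × 1.182 g H₂O ÷ 18.015 g/mol = 0.13122 mol
mass O = 1.970 − (0.78792 + 0.13227) = 1.0498 g → mol O = 1.0498 ÷ 15.999 = 0.065617 mol
Divide by the smallest (0.065600 mol): C 1.000, H 2.000, O 1.000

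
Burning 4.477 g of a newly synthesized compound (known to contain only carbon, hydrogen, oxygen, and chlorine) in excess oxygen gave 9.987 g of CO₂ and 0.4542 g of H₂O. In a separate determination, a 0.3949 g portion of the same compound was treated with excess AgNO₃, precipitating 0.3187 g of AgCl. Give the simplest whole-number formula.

C9H2ClO2

mol C = 9.987 g CO₂ ÷ 44.009 g/mol = 0.22693 mol
mol H = 2 × 0.4542 g H₂O ÷ 18.015 g/mol = 0.050425 mol
From the AgCl data: mol Cl per gram of compound = (0.3187 ÷ 143.318) ÷ 0.3949 = 0.0056311 mol/g, so in the 4.477 g combustion sample mol Cl = 0.025210 mol
mass O = 4.477 − (2.7257 + 0.050828 + 0.89371) = 0.80679 g → mol O = 0.80679 ÷ 15.999 = 0.050428 mol
Divide by the smallest (0.025210 mol): C 9.001, H 2.000, Cl 1.000, O 2.000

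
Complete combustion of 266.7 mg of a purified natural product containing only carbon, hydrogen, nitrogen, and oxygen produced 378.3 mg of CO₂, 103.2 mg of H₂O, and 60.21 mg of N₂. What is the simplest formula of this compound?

mol C = 0.3783 g CO₂ ÷ 44.009 g/mol = 0.0085960 mol
mol H = 2 × 0.1032 g H₂O ÷ 18.015 g/mol = 0.011457 mol
mol N = 2 × 0.06021 g N₂ ÷ 28.014 g/mol = 0.0042986 mol
mass O = 0.2667 − (0.10325 + 0.011549 + 0.060210) = 0.091695 g → mol O = 0.091695 ÷ 15.999 = 0.0057313 mol
Divide by the smallest (0.0042986 mol): C 2.000, H 2.665, N 1.000, O 1.333
Multiplying each by 3 gives whole numbers: C 6.00, H 8.00, N 3.00, O 4.00

C6H8N3O4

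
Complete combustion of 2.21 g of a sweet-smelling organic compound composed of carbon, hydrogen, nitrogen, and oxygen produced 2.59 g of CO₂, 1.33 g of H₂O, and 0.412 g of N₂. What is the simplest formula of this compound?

mol C = 2.59 g CO₂ ÷ 44.009 g/mol = 0.05885 mol
mol H = 2 × 1.33 g H₂O ÷ 18.015 g/mol = 0.1477 mol
mol N = 2 × 0.412 g N₂ ÷ 28.014 g/mol = 0.02941 mol
mass O = 2.21 − (0.7069 + 0.1488 + 0.4120) = 0.9423 g → mol O = 0.9423 ÷ 15.999 = 0.05890 mol
Divide by the smallest (0.02941 mol): C 2.001, H 5.020, N 1.000, O 2.002

C2H5NO2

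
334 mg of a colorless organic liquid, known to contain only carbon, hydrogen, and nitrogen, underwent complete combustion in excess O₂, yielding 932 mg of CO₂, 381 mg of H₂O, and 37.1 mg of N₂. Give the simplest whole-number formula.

mol C = 0.932 g CO₂ ÷ 44.009 g/mol = 0.02118 mol
mol H = 2 × 0.381 g H₂O ÷ 18.015 g/mol = 0.04230 mol
mol N = 2 × 0.0371 g N₂ ÷ 28.014 g/mol = 0.002649 mol
Divide by the smallest (0.002649 mol): C 7.996, H 15.970, N 1.000

C8H16N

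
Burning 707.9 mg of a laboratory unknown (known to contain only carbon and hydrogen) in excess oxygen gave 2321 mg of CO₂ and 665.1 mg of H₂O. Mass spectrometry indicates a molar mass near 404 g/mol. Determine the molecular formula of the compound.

mol C = 2.321 g CO₂ ÷ 44.009 g/mol = 0.052739 mol
mol H = 2 × 0.6651 g H₂O ÷ 18.015 g/mol = 0.073838 mol
Divide by the smallest (0.052739 mol): C 1.000, H 1.400
Multiplying each by 5 gives whole numbers: C 5.00, H 7.00
Empirical formula: C5H7
Empirical-formula mass = 67.11 g/mol; 404 ÷ 67.11 ≈ 6, so the molecular formula is C30H42.

C30H42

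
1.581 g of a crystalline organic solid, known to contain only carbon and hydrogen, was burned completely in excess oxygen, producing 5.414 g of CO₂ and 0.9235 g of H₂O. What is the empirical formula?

C6H5

mol C = 5.414 g CO₂ ÷ 44.009 g/mol = 0.12302 mol
mol H = 2 × 0.9235 g H₂O ÷ 18.015 g/mol = 0.10253 mol
Divide by the smallest (0.10253 mol): C 1.200, H 1.000
Multiplying each by 5 gives whole numbers: C 6.00, H 5.00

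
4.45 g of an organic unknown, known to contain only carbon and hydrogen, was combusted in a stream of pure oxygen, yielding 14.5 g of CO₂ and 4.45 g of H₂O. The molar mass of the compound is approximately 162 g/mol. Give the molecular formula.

C12H18

mol C = 14.5 g CO₂ ÷ 44.009 g/mol = 0.3295 mol
mol H = 2 × 4.45 g H₂O ÷ 18.015 g/mol = 0.4940 mol
Divide by the smallest (0.3295 mol): C 1.000, H 1.499
Multiplying each by 2 gives whole numbers: C 2.00, H 3.00
Empirical formula: C2H3
Empirical-formula mass = 27.05 g/mol; 162 ÷ 27.05 ≈ 6, so the molecular formula is C12H18.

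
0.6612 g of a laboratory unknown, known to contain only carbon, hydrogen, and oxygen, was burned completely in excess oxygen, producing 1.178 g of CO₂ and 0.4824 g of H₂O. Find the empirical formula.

C3H6O2

mol C = 1.178 g CO₂ ÷ 44.009 g/mol = 0.026767 mol
mol H = 2 × 0.4824 g H₂O ÷ 18.015 g/mol = 0.053555 mol
mass O = 0.6612 − (0.32150 + 0.053984) = 0.28571 g → mol O = 0.28571 ÷ 15.999 = 0.017858 mol
Divide by the smallest (0.017858 mol): C 1.499, H 2.999, O 1.000
Multiplying each by 2 gives whole numbers: C 3.00, H 6.00, O 2.00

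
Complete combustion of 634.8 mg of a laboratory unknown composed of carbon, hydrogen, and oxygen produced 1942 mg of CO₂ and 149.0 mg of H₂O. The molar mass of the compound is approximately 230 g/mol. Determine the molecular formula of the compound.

C16H6O2

mol C = 1.942 g CO₂ ÷ 44.009 g/mol = 0.044127 mol
mol H = 2 × 0.1490 g H₂O ÷ 18.015 g/mol = 0.016542 mol
mass O = 0.6348 − (0.53001 + 0.016674) = 0.088112 g → mol O = 0.088112 ÷ 15.999 = 0.0055074 mol
Divide by the smallest (0.0055074 mol): C 8.012, H 3.004, O 1.000
Empirical formula: C8H3O
Empirical-formula mass = 115.11 g/mol; 230 ÷ 115.11 ≈ 2, so the molecular formula is C16H6O2.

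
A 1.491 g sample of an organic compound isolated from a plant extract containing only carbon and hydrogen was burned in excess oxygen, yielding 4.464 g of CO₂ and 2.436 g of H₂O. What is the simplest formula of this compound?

C3H8

mol C = 4.464 g CO₂ ÷ 44.009 g/mol = 0.10143 mol
mol H = 2 × 2.436 g H₂O ÷ 18.015 g/mol = 0.27044 mol
Divide by the smallest (0.10143 mol): C 1.000, H 2.666
Multiplying each by 3 gives whole numbers: C 3.00, H 8.00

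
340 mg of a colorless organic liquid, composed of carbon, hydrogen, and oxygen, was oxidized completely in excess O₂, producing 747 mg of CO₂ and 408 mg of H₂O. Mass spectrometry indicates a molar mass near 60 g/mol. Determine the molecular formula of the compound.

C3H8O

mol C = 0.747 g CO₂ ÷ 44.009 g/mol = 0.01697 mol
mol H = 2 × 0.408 g H₂O ÷ 18.015 g/mol = 0.04530 mol
mass O = 0.340 − (0.2039 + 0.04566) = 0.09047 g → mol O = 0.09047 ÷ 15.999 = 0.005655 mol
Divide by the smallest (0.005655 mol): C 3.002, H 8.010, O 1.000
Empirical formula: C3H8O
Empirical-formula mass = 60.10 g/mol; 60 ÷ 60.10 ≈ 1, so the molecular formula is C3H8O.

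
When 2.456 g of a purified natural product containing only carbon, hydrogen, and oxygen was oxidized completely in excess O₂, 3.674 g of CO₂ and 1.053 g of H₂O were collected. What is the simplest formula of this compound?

mol C = 3.674 g CO₂ ÷ 44.009 g/mol = 0.083483 mol
mol H = 2 × 1.053 g H₂O ÷ 18.015 g/mol = 0.11690 mol
mass O = 2.456 − (1.0027 + 0.11784) = 1.3354 g → mol O = 1.3354 ÷ 15.999 = 0.083471 mol
Divide by the smallest (0.083471 mol): C 1.000, H 1.401, O 1.000
Multiplying each by 5 gives whole numbers: C 5.00, H 7.00, O 5.00

C5H7O5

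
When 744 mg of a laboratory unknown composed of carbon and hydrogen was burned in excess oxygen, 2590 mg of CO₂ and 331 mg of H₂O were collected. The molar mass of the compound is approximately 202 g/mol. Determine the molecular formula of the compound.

mol C = 2.59 g CO₂ ÷ 44.009 g/mol = 0.05885 mol
mol H = 2 × 0.331 g H₂O ÷ 18.015 g/mol = 0.03675 mol
Divide by the smallest (0.03675 mol): C 1.602, H 1.000
Multiplying each by 5 gives whole numbers: C 8.01, H 5.00
Empirical formula: C8H5
Empirical-formula mass = 101.13 g/mol; 202 ÷ 101.13 ≈ 2, so the molecular formula is C16H10.

C16H10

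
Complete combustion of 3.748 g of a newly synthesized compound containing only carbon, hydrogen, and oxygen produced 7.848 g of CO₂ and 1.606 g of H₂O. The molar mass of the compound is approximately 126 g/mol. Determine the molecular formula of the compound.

mol C = 7.848 g CO₂ ÷ 44.009 g/mol = 0.17833 mol
mol H = 2 × 1.606 g H₂O ÷ 18.015 g/mol = 0.17830 mol
mass O = 3.748 − (2.1419 + 0.17972) = 1.4264 g → mol O = 1.4264 ÷ 15.999 = 0.089155 mol
Divide by the smallest (0.089155 mol): C 2.000, H 2.000, O 1.000
Empirical formula: C2H2O
Empirical-formula mass = 42.04 g/mol; 126 ÷ 42.04 ≈ 3, so the molecular formula is C6H6O3.

C6H6O3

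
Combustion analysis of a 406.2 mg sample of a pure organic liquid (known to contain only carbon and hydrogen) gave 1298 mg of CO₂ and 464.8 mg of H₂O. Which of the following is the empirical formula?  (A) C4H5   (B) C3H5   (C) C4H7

mol C = 1.298 g CO₂ ÷ 44.009 g/mol = 0.029494 mol
mol H = 2 × 0.4648 g H₂O ÷ 18.015 g/mol = 0.051601 mol
Divide by the smallest (0.029494 mol): C 1.000, H 1.750
Multiplying each by 4 gives whole numbers: C 4.00, H 7.00

(C) C4H7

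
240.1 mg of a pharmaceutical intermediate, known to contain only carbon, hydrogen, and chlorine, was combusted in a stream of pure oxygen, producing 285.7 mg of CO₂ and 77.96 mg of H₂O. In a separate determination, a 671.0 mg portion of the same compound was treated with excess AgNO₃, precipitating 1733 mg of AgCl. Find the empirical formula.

C3H4Cl2

mol C = 0.2857 g CO₂ ÷ 44.009 g/mol = 0.0064919 mol
mol H = 2 × 0.07796 g H₂O ÷ 18.015 g/mol = 0.0086550 mol
From the AgCl data: mol Cl per gram of compound = (1.733 ÷ 143.318) ÷ 0.6710 = 0.018021 mol/g, so in the 0.2401 g combustion sample mol Cl = 0.0043268 mol
Divide by the smallest (0.0043268 mol): C 1.500, H 2.000, Cl 1.000
Multiplying each by 2 gives whole numbers: C 3.00, H 4.00, Cl 2.00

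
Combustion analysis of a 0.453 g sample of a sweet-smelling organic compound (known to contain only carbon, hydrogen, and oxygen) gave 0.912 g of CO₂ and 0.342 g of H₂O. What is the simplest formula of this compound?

C6H11O3

mol C = 0.912 g CO₂ ÷ 44.009 g/mol = 0.02072 mol
mol H = 2 × 0.342 g H₂O ÷ 18.015 g/mol = 0.03797 mol
mass O = 0.453 − (0.2489 + 0.03827) = 0.1658 g → mol O = 0.1658 ÷ 15.999 = 0.01036 mol
Divide by the smallest (0.01036 mol): C 1.999, H 3.663, O 1.000
Multiplying each by 3 gives whole numbers: C 6.00, H 10.99, O 3.00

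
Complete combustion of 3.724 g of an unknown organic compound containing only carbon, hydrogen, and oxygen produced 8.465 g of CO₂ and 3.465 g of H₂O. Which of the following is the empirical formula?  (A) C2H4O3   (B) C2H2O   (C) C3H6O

(C) C3H6O

mol C = 8.465 g CO₂ ÷ 44.009 g/mol = 0.19235 mol
mol H = 2 × 3.465 g H₂O ÷ 18.015 g/mol = 0.38468 mol
mass O = 3.724 − (2.3103 + 0.38776) = 1.0260 g → mol O = 1.0260 ÷ 15.999 = 0.064127 mol
Divide by the smallest (0.064127 mol): C 2.999, H 5.999, O 1.000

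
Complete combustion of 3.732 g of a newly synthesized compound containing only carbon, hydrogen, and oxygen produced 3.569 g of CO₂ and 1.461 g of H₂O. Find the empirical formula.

CH2O2

mol C = 3.569 g CO₂ ÷ 44.009 g/mol = 0.081097 mol
mol H = 2 × 1.461 g H₂O ÷ 18.015 g/mol = 0.16220 mol
mass O = 3.732 − (0.97406 + 0.16350) = 2.5944 g → mol O = 2.5944 ÷ 15.999 = 0.16216 mol
Divide by the smallest (0.081097 mol): C 1.000, H 2.000, O 2.000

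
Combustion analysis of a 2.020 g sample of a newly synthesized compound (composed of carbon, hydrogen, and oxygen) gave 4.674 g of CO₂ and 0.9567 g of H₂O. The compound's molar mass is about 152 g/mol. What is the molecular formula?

C8H8O3

mol C = 4.674 g CO₂ ÷ 44.009 g/mol = 0.10621 mol
mol H = 2 × 0.9567 g H₂O ÷ 18.015 g/mol = 0.10621 mol
mass O = 2.020 − (1.2756 + 0.10706) = 0.63730 g → mol O = 0.63730 ÷ 15.999 = 0.039834 mol
Divide by the smallest (0.039834 mol): C 2.666, H 2.666, O 1.000
Multiplying each by 3 gives whole numbers: C 8.00, H 8.00, O 3.00
Empirical formula: C8H8O3
Empirical-formula mass = 152.15 g/mol; 152 ÷ 152.15 ≈ 1, so the molecular formula is C8H8O3.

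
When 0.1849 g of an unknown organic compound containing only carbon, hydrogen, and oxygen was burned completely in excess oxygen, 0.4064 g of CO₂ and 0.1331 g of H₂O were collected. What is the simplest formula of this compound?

mol C = 0.4064 g CO₂ ÷ 44.009 g/mol = 0.0092345 mol
mol H = 2 × 0.1331 g H₂O ÷ 18.015 g/mol = 0.014777 mol
mass O = 0.1849 − (0.11092 + 0.014895) = 0.059090 g → mol O = 0.059090 ÷ 15.999 = 0.0036934 mol
Divide by the smallest (0.0036934 mol): C 2.500, H 4.001, O 1.000
Multiplying each by 2 gives whole numbers: C 5.00, H 8.00, O 2.00

C5H8O2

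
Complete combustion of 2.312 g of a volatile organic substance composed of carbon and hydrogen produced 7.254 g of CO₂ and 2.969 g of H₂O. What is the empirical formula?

CH2

mol C = 7.254 g CO₂ ÷ 44.009 g/mol = 0.16483 mol
mol H = 2 × 2.969 g H₂O ÷ 18.015 g/mol = 0.32961 mol
Divide by the smallest (0.16483 mol): C 1.000, H 2.000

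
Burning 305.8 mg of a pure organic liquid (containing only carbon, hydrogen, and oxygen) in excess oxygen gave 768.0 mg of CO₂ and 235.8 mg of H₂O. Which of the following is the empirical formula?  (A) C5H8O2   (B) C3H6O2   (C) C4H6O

mol C = 0.7680 g CO₂ ÷ 44.009 g/mol = 0.017451 mol
mol H = 2 × 0.2358 g H₂O ÷ 18.015 g/mol = 0.026178 mol
mass O = 0.3058 − (0.20960 + 0.026388) = 0.069809 g → mol O = 0.069809 ÷ 15.999 = 0.0043633 mol
Divide by the smallest (0.0043633 mol): C 3.999, H 6.000, O 1.000

(C) C4H6O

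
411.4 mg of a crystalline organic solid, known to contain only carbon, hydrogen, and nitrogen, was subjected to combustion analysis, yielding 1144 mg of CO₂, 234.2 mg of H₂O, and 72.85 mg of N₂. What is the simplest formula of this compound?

mol C = 1.144 g CO₂ ÷ 44.009 g/mol = 0.025995 mol
mol H = 2 × 0.2342 g H₂O ÷ 18.015 g/mol = 0.026001 mol
mol N = 2 × 0.07285 g N₂ ÷ 28.014 g/mol = 0.0052010 mol
Divide by the smallest (0.0052010 mol): C 4.998, H 4.999, N 1.000

C5H5N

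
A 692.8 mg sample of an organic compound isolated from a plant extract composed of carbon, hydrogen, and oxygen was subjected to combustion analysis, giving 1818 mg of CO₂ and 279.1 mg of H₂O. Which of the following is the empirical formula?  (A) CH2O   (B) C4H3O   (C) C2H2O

mol C = 1.818 g CO₂ ÷ 44.009 g/mol = 0.041310 mol
mol H = 2 × 0.2791 g H₂O ÷ 18.015 g/mol = 0.030985 mol
mass O = 0.6928 − (0.49617 + 0.031233) = 0.16540 g → mol O = 0.16540 ÷ 15.999 = 0.010338 mol
Divide by the smallest (0.010338 mol): C 3.996, H 2.997, O 1.000

(B) C4H3O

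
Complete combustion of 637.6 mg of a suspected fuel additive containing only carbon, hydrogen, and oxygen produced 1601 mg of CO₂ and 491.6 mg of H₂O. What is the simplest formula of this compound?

mol C = 1.601 g CO₂ ÷ 44.009 g/mol = 0.036379 mol
mol H = 2 × 0.4916 g H₂O ÷ 18.015 g/mol = 0.054577 mol
mass O = 0.6376 − (0.43695 + 0.055013) = 0.14564 g → mol O = 0.14564 ÷ 15.999 = 0.0091030 mol
Divide by the smallest (0.0091030 mol): C 3.996, H 5.995, O 1.000

C4H6O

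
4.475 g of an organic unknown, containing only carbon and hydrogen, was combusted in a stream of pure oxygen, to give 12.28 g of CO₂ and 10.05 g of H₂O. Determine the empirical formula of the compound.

mol C = 12.28 g CO₂ ÷ 44.009 g/mol = 0.27903 mol
mol H = 2 × 10.05 g H₂O ÷ 18.015 g/mol = 1.1157 mol
Divide by the smallest (0.27903 mol): C 1.000, H 3.999

CH4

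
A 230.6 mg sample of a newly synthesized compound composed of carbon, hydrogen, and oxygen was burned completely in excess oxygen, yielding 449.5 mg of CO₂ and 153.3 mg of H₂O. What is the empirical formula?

C9H15O5

mol C = 0.4495 g CO₂ ÷ 44.009 g/mol = 0.010214 mol
mol H = 2 × 0.1533 g H₂O ÷ 18.015 g/mol = 0.017019 mol
mass O = 0.2306 − (0.12268 + 0.017155) = 0.090767 g → mol O = 0.090767 ÷ 15.999 = 0.0056733 mol
Divide by the smallest (0.0056733 mol): C 1.800, H 3.000, O 1.000
Multiplying each by 5 gives whole numbers: C 9.00, H 15.00, O 5.00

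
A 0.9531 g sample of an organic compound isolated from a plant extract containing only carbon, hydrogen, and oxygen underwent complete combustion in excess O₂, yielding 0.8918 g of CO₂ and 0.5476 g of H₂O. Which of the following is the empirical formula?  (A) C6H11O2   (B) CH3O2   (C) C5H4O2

mol C = 0.8918 g CO₂ ÷ 44.009 g/mol = 0.020264 mol
mol H = 2 × 0.5476 g H₂O ÷ 18.015 g/mol = 0.060794 mol
mass O = 0.9531 − (0.24339 + 0.061280) = 0.64843 g → mol O = 0.64843 ÷ 15.999 = 0.040529 mol
Divide by the smallest (0.020264 mol): C 1.000, H 3.000, O 2.000

(B) CH3O2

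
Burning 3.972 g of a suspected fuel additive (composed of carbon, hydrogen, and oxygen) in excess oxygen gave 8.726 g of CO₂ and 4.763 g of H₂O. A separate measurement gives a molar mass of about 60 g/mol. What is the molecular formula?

C3H8O

mol C = 8.726 g CO₂ ÷ 44.009 g/mol = 0.19828 mol
mol H = 2 × 4.763 g H₂O ÷ 18.015 g/mol = 0.52878 mol
mass O = 3.972 − (2.3815 + 0.53301) = 1.0575 g → mol O = 1.0575 ÷ 15.999 = 0.066096 mol
Divide by the smallest (0.066096 mol): C 3.000, H 8.000, O 1.000
Empirical formula: C3H8O
Empirical-formula mass = 60.10 g/mol; 60 ÷ 60.10 ≈ 1, so the molecular formula is C3H8O.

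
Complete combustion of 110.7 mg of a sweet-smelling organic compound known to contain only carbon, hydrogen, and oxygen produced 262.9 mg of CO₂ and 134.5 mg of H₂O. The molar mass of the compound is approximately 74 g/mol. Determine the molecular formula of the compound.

mol C = 0.2629 g CO₂ ÷ 44.009 g/mol = 0.0059738 mol
mol H = 2 × 0.1345 g H₂O ÷ 18.015 g/mol = 0.014932 mol
mass O = 0.1107 − (0.071751 + 0.015051) = 0.023897 g → mol O = 0.023897 ÷ 15.999 = 0.0014937 mol
Divide by the smallest (0.0014937 mol): C 3.999, H 9.997, O 1.000
Empirical formula: C4H10O
Empirical-formula mass = 74.12 g/mol; 74 ÷ 74.12 ≈ 1, so the molecular formula is C4H10O.

C4H10O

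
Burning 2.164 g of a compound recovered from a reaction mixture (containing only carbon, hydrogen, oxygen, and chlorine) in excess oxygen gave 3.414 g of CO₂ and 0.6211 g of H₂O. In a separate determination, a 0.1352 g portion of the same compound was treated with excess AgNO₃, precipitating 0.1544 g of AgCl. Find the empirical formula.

mol C = 3.414 g CO₂ ÷ 44.009 g/mol = 0.077575 mol
mol H = 2 × 0.6211 g H₂O ÷ 18.015 g/mol = 0.068954 mol
From the AgCl data: mol Cl per gram of compound = (0.1544 ÷ 143.318) ÷ 0.1352 = 0.0079684 mol/g, so in the 2.164 g combustion sample mol Cl = 0.017244 mol
mass O = 2.164 − (0.93175 + 0.069505 + 0.61128) = 0.55146 g → mol O = 0.55146 ÷ 15.999 = 0.034468 mol
Divide by the smallest (0.017244 mol): C 4.499, H 3.999, Cl 1.000, O 1.999
Multiplying each by 2 gives whole numbers: C 9.00, H 8.00, Cl 2.00, O 4.00

C9H8Cl2O4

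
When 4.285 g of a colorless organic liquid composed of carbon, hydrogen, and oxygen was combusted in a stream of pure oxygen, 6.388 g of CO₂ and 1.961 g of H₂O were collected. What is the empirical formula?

mol C = 6.388 g CO₂ ÷ 44.009 g/mol = 0.14515 mol
mol H = 2 × 1.961 g H₂O ÷ 18.015 g/mol = 0.21771 mol
mass O = 4.285 − (1.7434 + 0.21945) = 2.3221 g → mol O = 2.3221 ÷ 15.999 = 0.14514 mol
Divide by the smallest (0.14514 mol): C 1.000, H 1.500, O 1.000
Multiplying each by 2 gives whole numbers: C 2.00, H 3.00, O 2.00

C2H3O2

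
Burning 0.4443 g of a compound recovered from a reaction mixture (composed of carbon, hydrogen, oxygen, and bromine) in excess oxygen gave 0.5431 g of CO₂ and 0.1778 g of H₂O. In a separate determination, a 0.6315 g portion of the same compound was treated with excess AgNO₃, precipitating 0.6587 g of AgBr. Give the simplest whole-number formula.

mol C = 0.5431 g CO₂ ÷ 44.009 g/mol = 0.012341 mol
mol H = 2 × 0.1778 g H₂O ÷ 18.015 g/mol = 0.019739 mol
From the AgBr data: mol Br per gram of compound = (0.6587 ÷ 187.772) ÷ 0.6315 = 0.0055550 mol/g, so in the 0.4443 g combustion sample mol Br = 0.0024681 mol
mass O = 0.4443 − (0.14822 + 0.019897 + 0.19721) = 0.078970 g → mol O = 0.078970 ÷ 15.999 = 0.0049359 mol
Divide by the smallest (0.0024681 mol): C 5.000, H 7.998, Br 1.000, O 2.000

C5H8BrO2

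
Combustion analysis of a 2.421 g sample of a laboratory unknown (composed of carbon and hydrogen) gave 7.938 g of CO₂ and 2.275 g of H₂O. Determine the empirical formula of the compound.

mol C = 7.938 g CO₂ ÷ 44.009 g/mol = 0.18037 mol
mol H = 2 × 2.275 g H₂O ÷ 18.015 g/mol = 0.25257 mol
Divide by the smallest (0.18037 mol): C 1.000, H 1.400
Multiplying each by 5 gives whole numbers: C 5.00, H 7.00

C5H7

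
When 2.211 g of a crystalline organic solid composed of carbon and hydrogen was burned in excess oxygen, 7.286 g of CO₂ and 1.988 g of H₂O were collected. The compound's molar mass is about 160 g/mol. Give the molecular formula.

C12H16

mol C = 7.286 g CO₂ ÷ 44.009 g/mol = 0.16556 mol
mol H = 2 × 1.988 g H₂O ÷ 18.015 g/mol = 0.22070 mol
Divide by the smallest (0.16556 mol): C 1.000, H 1.333
Multiplying each by 3 gives whole numbers: C 3.00, H 4.00
Empirical formula: C3H4
Empirical-formula mass = 40.06 g/mol; 160 ÷ 40.06 ≈ 4, so the molecular formula is C12H16.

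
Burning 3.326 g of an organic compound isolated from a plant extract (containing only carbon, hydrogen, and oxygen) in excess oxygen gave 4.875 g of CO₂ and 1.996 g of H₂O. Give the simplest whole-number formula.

CH2O

mol C = 4.875 g CO₂ ÷ 44.009 g/mol = 0.11077 mol
mol H = 2 × 1.996 g H₂O ÷ 18.015 g/mol = 0.22159 mol
mass O = 3.326 − (1.3305 + 0.22337) = 1.7721 g → mol O = 1.7721 ÷ 15.999 = 0.11077 mol
Divide by the smallest (0.11077 mol): C 1.000, H 2.001, O 1.000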